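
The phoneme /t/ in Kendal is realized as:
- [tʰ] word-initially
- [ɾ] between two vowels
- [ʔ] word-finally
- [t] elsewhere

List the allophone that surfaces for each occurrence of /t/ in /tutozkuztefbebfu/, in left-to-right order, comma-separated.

[tʰ], [ɾ], [t]

Occurrence 1 (position 1): word-initially → [tʰ].
Occurrence 2 (position 3): between two vowels → [ɾ].
Occurrence 3 (position 9): no conditioning environment matches → elsewhere allophone [t].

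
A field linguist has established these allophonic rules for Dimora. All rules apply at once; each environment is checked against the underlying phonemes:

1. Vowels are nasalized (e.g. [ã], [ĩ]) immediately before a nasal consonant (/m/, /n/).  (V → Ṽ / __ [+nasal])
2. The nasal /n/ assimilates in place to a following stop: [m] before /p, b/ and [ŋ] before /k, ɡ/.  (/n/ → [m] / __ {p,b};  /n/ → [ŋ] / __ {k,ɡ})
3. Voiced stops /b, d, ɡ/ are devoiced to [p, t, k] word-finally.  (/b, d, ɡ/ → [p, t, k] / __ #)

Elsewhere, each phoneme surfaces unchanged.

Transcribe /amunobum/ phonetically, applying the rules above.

[ãmũnobũm]

/a/ (word-initial) occurs before a nasal consonant → [ã] by rule 1.
Rule 1 applies to /u/ (between /m/ and /n/: before a nasal consonant) → [ũ].
/n/ (between /u/ and /o/) is in the target of rule 2 but the environment (before a labial or velar stop) is not met → [n].
/o/ — between /n/ and /b/; rule 1 does not apply here → [o].
/b/ (between /o/ and /u/): rule 3 targets it, but not word-finally → unchanged [b].
Rule 1 applies to /u/ (between /b/ and /m/: before a nasal consonant) → [ũ].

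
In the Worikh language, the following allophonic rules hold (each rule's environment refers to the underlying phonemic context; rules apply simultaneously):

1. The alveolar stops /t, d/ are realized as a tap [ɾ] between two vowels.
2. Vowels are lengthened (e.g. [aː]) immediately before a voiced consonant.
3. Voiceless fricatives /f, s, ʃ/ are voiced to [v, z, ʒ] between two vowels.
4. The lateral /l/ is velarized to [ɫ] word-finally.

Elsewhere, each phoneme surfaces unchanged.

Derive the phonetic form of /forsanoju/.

/f/ (word-initial): rule 3 targets it, but not between two vowels → unchanged [f].
/o/ (between /f/ and /r/): before a voiced consonant, so rule 2 applies → [oː].
/s/ (between /r/ and /a/): rule 3 targets it, but not between two vowels → unchanged [s].
/a/ (between /s/ and /n/): before a voiced consonant, so rule 2 applies → [aː].
/o/ — between /n/ and /j/, before a voiced consonant — surfaces as [oː] (rule 2).
/u/ (word-final): rule 2 targets it, but not before a voiced consonant → unchanged [u].

[foːrsaːnoːju]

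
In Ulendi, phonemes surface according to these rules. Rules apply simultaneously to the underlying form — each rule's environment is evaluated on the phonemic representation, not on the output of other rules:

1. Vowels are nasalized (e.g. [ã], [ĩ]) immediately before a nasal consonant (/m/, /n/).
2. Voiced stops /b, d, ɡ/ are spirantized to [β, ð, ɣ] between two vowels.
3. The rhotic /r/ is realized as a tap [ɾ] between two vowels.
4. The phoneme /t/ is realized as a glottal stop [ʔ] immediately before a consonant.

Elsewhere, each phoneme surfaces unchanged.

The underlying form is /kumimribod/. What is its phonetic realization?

[kũmĩmriβod]

/k/ (word-initial): no rule targets it → [k].
/u/ — between /k/ and /m/, before a nasal consonant — surfaces as [ũ] (rule 1).
/m/ (between /u/ and /i/): no rule targets it → [m].
/i/ — between /m/ and /m/, before a nasal consonant — surfaces as [ĩ] (rule 1).
/m/ — not in any rule's target class → [m].
/r/ — between /m/ and /i/; rule 3 does not apply here → [r].
/i/ (between /r/ and /b/): rule 1 targets it, but not before a nasal consonant → unchanged [i].
/b/ (between /i/ and /o/) occurs between two vowels → [β] by rule 2.
/o/ (between /b/ and /d/): rule 1 targets it, but not before a nasal consonant → unchanged [o].
/d/ (word-final): rule 2 targets it, but not between two vowels → unchanged [d].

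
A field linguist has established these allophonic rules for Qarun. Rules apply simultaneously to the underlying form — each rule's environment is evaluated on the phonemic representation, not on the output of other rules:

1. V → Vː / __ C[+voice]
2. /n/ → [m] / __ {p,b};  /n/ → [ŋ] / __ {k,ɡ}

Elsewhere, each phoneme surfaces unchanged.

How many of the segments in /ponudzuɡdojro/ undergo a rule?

4

Segments that undergo a rule: /o/ → [oː] (rule 1); /u/ → [uː] (rule 1); /u/ → [uː] (rule 1); /o/ → [oː] (rule 1).
All other segments surface unchanged.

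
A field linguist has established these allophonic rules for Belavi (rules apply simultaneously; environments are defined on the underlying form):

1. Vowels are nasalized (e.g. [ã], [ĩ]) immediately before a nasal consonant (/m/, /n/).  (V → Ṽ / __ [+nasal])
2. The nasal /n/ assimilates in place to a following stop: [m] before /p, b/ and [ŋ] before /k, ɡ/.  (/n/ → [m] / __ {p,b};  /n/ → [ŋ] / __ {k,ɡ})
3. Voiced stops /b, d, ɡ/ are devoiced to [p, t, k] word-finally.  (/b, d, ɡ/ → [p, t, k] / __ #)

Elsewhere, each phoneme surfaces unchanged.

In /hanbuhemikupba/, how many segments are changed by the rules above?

3

Segments that undergo a rule: /a/ → [ã] (rule 1); /n/ → [m] (rule 2); /e/ → [ẽ] (rule 1).
All other segments surface unchanged.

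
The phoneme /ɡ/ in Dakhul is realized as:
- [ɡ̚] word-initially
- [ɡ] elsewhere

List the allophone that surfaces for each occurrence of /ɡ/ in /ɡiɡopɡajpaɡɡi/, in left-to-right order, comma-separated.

Occurrence 1 (position 1): word-initially → [ɡ̚].
Occurrence 2 (position 3): no conditioning environment matches → elsewhere allophone [ɡ].
Occurrence 3 (position 6): no conditioning environment matches → elsewhere allophone [ɡ].
Occurrence 4 (position 11): no conditioning environment matches → elsewhere allophone [ɡ].
Occurrence 5 (position 12): no conditioning environment matches → elsewhere allophone [ɡ].

[ɡ̚], [ɡ], [ɡ], [ɡ], [ɡ]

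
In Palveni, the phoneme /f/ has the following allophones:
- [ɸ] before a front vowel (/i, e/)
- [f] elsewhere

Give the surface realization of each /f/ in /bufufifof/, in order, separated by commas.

Occurrence 1 (position 3): no conditioning environment matches → elsewhere allophone [f].
Occurrence 2 (position 5): before a front vowel (/i, e/) → [ɸ].
Occurrence 3 (position 7): no conditioning environment matches → elsewhere allophone [f].
Occurrence 4 (position 9): no conditioning environment matches → elsewhere allophone [f].

[f], [ɸ], [f], [f]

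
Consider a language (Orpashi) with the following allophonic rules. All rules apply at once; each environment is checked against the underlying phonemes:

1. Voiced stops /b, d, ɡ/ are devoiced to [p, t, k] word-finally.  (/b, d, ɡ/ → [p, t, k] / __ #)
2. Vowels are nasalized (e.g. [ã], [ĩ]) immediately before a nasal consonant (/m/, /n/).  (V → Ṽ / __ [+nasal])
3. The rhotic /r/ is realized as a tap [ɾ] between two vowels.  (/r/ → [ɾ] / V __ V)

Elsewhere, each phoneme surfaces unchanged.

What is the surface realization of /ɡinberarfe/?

[ɡĩnbeɾarfe]

/ɡ/ (word-initial) is in the target of rule 1 but the environment (word-finally) is not met → [ɡ].
/i/ — between /ɡ/ and /n/, before a nasal consonant — surfaces as [ĩ] (rule 2).
/b/ (between /n/ and /e/) fails the environment for rule 1, so it stays [b].
/e/ — between /b/ and /r/; rule 2 does not apply here → [e].
/r/ (between /e/ and /a/): between two vowels, so rule 3 applies → [ɾ].
/a/ — between /r/ and /r/; rule 2 does not apply here → [a].
/r/ (between /a/ and /f/): rule 3 targets it, but not between two vowels → unchanged [r].
/e/ (word-final): rule 2 targets it, but not before a nasal consonant → unchanged [e].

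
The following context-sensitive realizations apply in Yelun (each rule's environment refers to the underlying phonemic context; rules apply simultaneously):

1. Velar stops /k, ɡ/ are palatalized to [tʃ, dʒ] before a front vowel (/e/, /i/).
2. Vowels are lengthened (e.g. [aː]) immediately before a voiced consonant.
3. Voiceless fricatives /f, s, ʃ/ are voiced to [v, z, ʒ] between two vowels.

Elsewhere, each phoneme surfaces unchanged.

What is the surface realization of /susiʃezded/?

/s/ — word-initial; rule 3 does not apply here → [s].
/u/ — between /s/ and /s/; rule 2 does not apply here → [u].
/s/ (between /u/ and /i/) occurs between two vowels → [z] by rule 3.
/i/ (between /s/ and /ʃ/) fails the environment for rule 2, so it stays [i].
/ʃ/ meets the environment for rule 3 (between two vowels) → [ʒ].
/e/ meets the environment for rule 2 (before a voiced consonant) → [eː].
/e/ (between /d/ and /d/): before a voiced consonant, so rule 2 applies → [eː].

[suziʒeːzdeːd]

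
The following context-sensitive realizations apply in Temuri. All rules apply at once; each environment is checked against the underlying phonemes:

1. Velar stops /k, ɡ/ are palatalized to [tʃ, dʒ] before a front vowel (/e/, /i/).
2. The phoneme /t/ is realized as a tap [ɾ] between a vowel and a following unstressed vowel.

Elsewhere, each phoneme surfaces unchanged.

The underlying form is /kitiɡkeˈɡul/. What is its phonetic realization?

[tʃiɾiɡtʃeˈɡul]

/k/ (word-initial): before a front vowel, so rule 1 applies → [tʃ].
/i/ (between /k/ and /t/) is unaffected → [i].
/t/ — between /i/ and /i/, between a vowel and a following unstressed vowel — surfaces as [ɾ] (rule 2).
/i/ stays [i].
/ɡ/ (between /i/ and /k/) fails the environment for rule 1, so it stays [ɡ].
/k/ meets the environment for rule 1 (before a front vowel) → [tʃ].
/e/ stays [e].
/ɡ/ — between /e/ and /u/; rule 1 does not apply here → [ɡ].
/u/ (between /ɡ/ and /l/) is unaffected → [u].
/l/ (word-final): no rule targets it → [l].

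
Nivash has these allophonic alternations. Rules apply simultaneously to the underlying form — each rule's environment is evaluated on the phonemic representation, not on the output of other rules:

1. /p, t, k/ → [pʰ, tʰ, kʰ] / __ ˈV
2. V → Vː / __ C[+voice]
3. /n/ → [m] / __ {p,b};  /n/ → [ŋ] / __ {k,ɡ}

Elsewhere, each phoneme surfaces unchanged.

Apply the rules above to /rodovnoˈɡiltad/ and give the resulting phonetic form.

[roːdoːvnoːˈɡiːltaːd]

/o/ (between /r/ and /d/): before a voiced consonant, so rule 2 applies → [oː].
/o/ (between /d/ and /v/): before a voiced consonant, so rule 2 applies → [oː].
/n/ (between /v/ and /o/) is in the target of rule 3 but the environment (before a labial or velar stop) is not met → [n].
/o/ (between /n/ and /ɡ/): before a voiced consonant, so rule 2 applies → [oː].
/i/ (between /ɡ/ and /l/) occurs before a voiced consonant → [iː] by rule 2.
/t/ — between /l/ and /a/; rule 1 does not apply here → [t].
/a/ meets the environment for rule 2 (before a voiced consonant) → [aː].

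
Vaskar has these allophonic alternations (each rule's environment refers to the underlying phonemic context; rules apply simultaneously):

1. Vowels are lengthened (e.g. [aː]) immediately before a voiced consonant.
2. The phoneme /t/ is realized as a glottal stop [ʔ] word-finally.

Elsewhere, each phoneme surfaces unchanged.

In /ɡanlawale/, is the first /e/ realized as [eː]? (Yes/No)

No

/e/ (word-final) fails the environment for rule 1, so it stays [e].
The actual realization is [e], not [eː].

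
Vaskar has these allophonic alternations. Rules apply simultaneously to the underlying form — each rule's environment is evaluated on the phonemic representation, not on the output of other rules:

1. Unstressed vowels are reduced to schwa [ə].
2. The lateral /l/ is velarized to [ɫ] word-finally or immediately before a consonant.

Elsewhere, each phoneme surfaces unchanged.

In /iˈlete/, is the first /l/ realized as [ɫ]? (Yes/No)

No

/l/ (between /i/ and /e/): rule 2 targets it, but not word-finally or immediately before a consonant → unchanged [l].
The actual realization is [l], not [ɫ].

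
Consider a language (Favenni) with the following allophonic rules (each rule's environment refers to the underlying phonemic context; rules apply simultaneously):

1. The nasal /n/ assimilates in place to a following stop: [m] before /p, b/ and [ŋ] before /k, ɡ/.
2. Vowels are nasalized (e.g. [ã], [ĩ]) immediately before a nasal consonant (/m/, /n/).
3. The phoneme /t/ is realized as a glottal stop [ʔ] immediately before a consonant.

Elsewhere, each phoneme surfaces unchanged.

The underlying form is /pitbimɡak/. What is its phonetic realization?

/p/ stays [p].
/i/ (between /p/ and /t/) is in the target of rule 2 but the environment (before a nasal consonant) is not met → [i].
/t/ (between /i/ and /b/): immediately before a consonant, so rule 3 applies → [ʔ].
/b/ (between /t/ and /i/) is unaffected → [b].
/i/ — between /b/ and /m/, before a nasal consonant — surfaces as [ĩ] (rule 2).
/m/ (between /i/ and /ɡ/): no rule targets it → [m].
/ɡ/ stays [ɡ].
/a/ (between /ɡ/ and /k/) is in the target of rule 2 but the environment (before a nasal consonant) is not met → [a].
/k/ (word-final): no rule targets it → [k].

[piʔbĩmɡak]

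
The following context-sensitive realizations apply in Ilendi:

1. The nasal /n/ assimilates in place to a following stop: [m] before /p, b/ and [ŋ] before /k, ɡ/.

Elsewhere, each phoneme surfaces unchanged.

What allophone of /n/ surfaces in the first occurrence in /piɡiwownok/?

/n/ (between /w/ and /o/) fails the environment for rule 1, so it stays [n].

[n]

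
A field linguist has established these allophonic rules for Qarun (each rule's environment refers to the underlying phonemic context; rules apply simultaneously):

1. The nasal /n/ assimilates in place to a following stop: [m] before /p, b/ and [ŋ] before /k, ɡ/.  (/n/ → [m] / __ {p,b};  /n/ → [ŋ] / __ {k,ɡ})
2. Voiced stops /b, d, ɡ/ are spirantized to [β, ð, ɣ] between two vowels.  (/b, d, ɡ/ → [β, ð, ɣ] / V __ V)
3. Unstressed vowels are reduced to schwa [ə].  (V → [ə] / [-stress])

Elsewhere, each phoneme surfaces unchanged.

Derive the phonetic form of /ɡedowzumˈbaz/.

[ɡəðəwzəmˈbaz]

/ɡ/ (word-initial): rule 2 targets it, but not between two vowels → unchanged [ɡ].
/e/ meets the environment for rule 3 (in an unstressed syllable) → [ə].
/d/ — between /e/ and /o/, between two vowels — surfaces as [ð] (rule 2).
/o/ (between /d/ and /w/) occurs in an unstressed syllable → [ə] by rule 3.
/w/ stays [w].
/z/ — not in any rule's target class → [z].
/u/ (between /z/ and /m/) occurs in an unstressed syllable → [ə] by rule 3.
/m/ (between /u/ and /b/) is unaffected → [m].
/b/ (between /m/ and /a/) fails the environment for rule 2, so it stays [b].
/a/ (between /b/ and /z/): rule 3 targets it, but not in an unstressed syllable → unchanged [a].
/z/ — not in any rule's target class → [z].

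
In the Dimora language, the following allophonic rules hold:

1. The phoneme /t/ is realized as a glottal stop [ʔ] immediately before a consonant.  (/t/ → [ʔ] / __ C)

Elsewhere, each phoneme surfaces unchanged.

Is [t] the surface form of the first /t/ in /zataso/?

/t/ (between /a/ and /a/) is in the target of rule 1 but the environment (immediately before a consonant) is not met → [t].
The actual realization is [t], which matches [t].

Yes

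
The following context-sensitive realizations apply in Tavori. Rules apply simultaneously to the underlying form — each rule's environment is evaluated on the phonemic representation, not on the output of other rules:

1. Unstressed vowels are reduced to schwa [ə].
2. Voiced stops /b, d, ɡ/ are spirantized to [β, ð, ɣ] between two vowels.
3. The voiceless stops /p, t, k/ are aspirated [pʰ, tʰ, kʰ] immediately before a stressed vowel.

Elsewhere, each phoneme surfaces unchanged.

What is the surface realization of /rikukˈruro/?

[rəkəkˈrurə]

/r/ (word-initial): no rule targets it → [r].
Rule 1 applies to /i/ (between /r/ and /k/: in an unstressed syllable) → [ə].
/k/ (between /i/ and /u/) is in the target of rule 3 but the environment (immediately before a stressed vowel) is not met → [k].
Rule 1 applies to /u/ (between /k/ and /k/: in an unstressed syllable) → [ə].
/k/ (between /u/ and /r/): rule 3 targets it, but not immediately before a stressed vowel → unchanged [k].
/r/ — not in any rule's target class → [r].
/u/ — between /r/ and /r/; rule 1 does not apply here → [u].
/r/ stays [r].
/o/ (word-final): in an unstressed syllable, so rule 1 applies → [ə].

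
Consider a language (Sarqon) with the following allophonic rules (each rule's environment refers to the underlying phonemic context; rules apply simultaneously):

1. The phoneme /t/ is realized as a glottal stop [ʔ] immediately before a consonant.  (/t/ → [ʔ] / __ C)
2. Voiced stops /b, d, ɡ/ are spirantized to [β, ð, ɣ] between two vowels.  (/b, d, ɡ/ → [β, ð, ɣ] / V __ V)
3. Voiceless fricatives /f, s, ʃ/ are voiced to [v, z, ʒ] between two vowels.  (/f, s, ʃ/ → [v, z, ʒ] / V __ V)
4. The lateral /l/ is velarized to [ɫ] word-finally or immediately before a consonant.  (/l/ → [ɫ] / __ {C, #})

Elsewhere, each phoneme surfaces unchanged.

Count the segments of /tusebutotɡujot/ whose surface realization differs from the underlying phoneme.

Segments that undergo a rule: /s/ → [z] (rule 3); /b/ → [β] (rule 2); /t/ → [ʔ] (rule 1).
All other segments surface unchanged.

3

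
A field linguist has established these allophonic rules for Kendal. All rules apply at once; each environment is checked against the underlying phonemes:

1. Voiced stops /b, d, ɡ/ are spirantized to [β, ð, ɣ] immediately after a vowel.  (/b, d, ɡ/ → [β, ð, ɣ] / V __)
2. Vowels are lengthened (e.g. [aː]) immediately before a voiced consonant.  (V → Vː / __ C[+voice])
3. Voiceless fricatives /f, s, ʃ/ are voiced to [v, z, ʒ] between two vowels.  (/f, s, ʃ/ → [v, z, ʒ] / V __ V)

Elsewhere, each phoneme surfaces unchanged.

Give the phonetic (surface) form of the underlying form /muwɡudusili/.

[muːwɡuːðuziːli]

/m/ (word-initial) is unaffected → [m].
/u/ (between /m/ and /w/): before a voiced consonant, so rule 2 applies → [uː].
/w/ (between /u/ and /ɡ/): no rule targets it → [w].
/ɡ/ (between /w/ and /u/) fails the environment for rule 1, so it stays [ɡ].
/u/ (between /ɡ/ and /d/) occurs before a voiced consonant → [uː] by rule 2.
Rule 1 applies to /d/ (between /u/ and /u/: immediately after a vowel) → [ð].
/u/ (between /d/ and /s/) fails the environment for rule 2, so it stays [u].
/s/ meets the environment for rule 3 (between two vowels) → [z].
/i/ (between /s/ and /l/) occurs before a voiced consonant → [iː] by rule 2.
/l/ (between /i/ and /i/): no rule targets it → [l].
/i/ (word-final) is in the target of rule 2 but the environment (before a voiced consonant) is not met → [i].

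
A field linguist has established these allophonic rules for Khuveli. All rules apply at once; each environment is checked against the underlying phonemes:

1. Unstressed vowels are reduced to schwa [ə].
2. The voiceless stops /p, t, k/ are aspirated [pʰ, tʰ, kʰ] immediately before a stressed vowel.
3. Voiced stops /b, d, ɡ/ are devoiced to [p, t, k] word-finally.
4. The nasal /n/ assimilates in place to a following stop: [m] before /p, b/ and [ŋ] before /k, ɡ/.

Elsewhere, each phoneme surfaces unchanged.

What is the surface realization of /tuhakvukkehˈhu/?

/t/ (word-initial): rule 2 targets it, but not immediately before a stressed vowel → unchanged [t].
/u/ (between /t/ and /h/): in an unstressed syllable, so rule 1 applies → [ə].
/h/ — not in any rule's target class → [h].
/a/ — between /h/ and /k/, in an unstressed syllable — surfaces as [ə] (rule 1).
/k/ — between /a/ and /v/; rule 2 does not apply here → [k].
/v/ (between /k/ and /u/) is unaffected → [v].
Rule 1 applies to /u/ (between /v/ and /k/: in an unstressed syllable) → [ə].
/k/ (between /u/ and /k/) fails the environment for rule 2, so it stays [k].
/k/ (between /k/ and /e/): rule 2 targets it, but not immediately before a stressed vowel → unchanged [k].
/e/ (between /k/ and /h/) occurs in an unstressed syllable → [ə] by rule 1.
/h/ (between /e/ and /h/) is unaffected → [h].
/h/ (between /h/ and /u/): no rule targets it → [h].
/u/ (word-final) fails the environment for rule 1, so it stays [u].

[təhəkvəkkəhˈhu]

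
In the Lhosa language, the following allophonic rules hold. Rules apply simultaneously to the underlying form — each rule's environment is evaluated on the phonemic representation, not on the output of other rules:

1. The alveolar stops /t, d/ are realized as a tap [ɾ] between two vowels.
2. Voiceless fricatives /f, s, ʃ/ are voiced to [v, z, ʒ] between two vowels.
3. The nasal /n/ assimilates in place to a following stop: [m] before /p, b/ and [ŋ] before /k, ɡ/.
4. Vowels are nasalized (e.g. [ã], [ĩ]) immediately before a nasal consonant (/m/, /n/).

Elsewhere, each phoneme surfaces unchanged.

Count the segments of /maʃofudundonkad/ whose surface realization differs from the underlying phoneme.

6

Segments that undergo a rule: /ʃ/ → [ʒ] (rule 2); /f/ → [v] (rule 2); /d/ → [ɾ] (rule 1); /u/ → [ũ] (rule 4); /o/ → [õ] (rule 4); /n/ → [ŋ] (rule 3).
All other segments surface unchanged.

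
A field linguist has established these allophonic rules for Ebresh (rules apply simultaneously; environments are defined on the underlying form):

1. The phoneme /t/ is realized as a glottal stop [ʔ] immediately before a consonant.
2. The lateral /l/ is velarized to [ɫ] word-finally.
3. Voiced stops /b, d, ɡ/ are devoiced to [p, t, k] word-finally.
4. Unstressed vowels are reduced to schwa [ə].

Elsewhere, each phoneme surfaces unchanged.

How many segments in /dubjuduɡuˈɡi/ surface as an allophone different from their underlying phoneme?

4

Segments that undergo a rule: /u/ → [ə] (rule 4); /u/ → [ə] (rule 4); /u/ → [ə] (rule 4); /u/ → [ə] (rule 4).
All other segments surface unchanged.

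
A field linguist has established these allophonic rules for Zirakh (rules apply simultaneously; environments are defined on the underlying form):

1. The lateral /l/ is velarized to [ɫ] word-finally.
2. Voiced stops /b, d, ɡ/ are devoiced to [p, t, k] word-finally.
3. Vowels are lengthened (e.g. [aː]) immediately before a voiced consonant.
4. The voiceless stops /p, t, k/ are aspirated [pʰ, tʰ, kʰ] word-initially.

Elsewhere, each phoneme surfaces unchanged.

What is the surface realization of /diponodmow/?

/d/ (word-initial) fails the environment for rule 2, so it stays [d].
/i/ (between /d/ and /p/): rule 3 targets it, but not before a voiced consonant → unchanged [i].
/p/ (between /i/ and /o/) is in the target of rule 4 but the environment (word-initially) is not met → [p].
/o/ meets the environment for rule 3 (before a voiced consonant) → [oː].
/n/ (between /o/ and /o/): no rule targets it → [n].
/o/ — between /n/ and /d/, before a voiced consonant — surfaces as [oː] (rule 3).
/d/ — between /o/ and /m/; rule 2 does not apply here → [d].
/m/ (between /d/ and /o/) is unaffected → [m].
/o/ meets the environment for rule 3 (before a voiced consonant) → [oː].
/w/ — not in any rule's target class → [w].

[dipoːnoːdmoːw]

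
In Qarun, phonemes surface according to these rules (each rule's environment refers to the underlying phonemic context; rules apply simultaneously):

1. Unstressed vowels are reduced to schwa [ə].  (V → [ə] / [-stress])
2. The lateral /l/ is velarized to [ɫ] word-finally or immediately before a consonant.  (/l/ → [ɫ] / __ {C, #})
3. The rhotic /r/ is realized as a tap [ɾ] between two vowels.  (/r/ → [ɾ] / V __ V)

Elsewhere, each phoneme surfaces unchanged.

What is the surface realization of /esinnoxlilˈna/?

[əsənnəxləɫˈna]

Rule 1 applies to /e/ (word-initial: in an unstressed syllable) → [ə].
/s/ (between /e/ and /i/) is unaffected → [s].
Rule 1 applies to /i/ (between /s/ and /n/: in an unstressed syllable) → [ə].
/n/ — not in any rule's target class → [n].
/n/ (between /n/ and /o/): no rule targets it → [n].
/o/ — between /n/ and /x/, in an unstressed syllable — surfaces as [ə] (rule 1).
/x/ stays [x].
/l/ — between /x/ and /i/; rule 2 does not apply here → [l].
/i/ (between /l/ and /l/): in an unstressed syllable, so rule 1 applies → [ə].
/l/ meets the environment for rule 2 (word-finally or immediately before a consonant) → [ɫ].
/n/ stays [n].
/a/ (word-final): rule 1 targets it, but not in an unstressed syllable → unchanged [a].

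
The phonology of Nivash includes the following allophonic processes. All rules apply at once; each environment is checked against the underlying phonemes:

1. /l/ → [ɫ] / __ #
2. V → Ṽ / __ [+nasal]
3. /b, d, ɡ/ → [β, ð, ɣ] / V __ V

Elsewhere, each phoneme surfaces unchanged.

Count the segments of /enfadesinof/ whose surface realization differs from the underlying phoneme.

Segments that undergo a rule: /e/ → [ẽ] (rule 2); /d/ → [ð] (rule 3); /i/ → [ĩ] (rule 2).
All other segments surface unchanged.

3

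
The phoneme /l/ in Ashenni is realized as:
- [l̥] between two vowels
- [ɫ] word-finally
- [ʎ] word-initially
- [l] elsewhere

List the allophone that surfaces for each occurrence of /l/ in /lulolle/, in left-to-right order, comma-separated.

[ʎ], [l̥], [l], [l]

Occurrence 1 (position 1): word-initially → [ʎ].
Occurrence 2 (position 3): between two vowels → [l̥].
Occurrence 3 (position 5): no conditioning environment matches → elsewhere allophone [l].
Occurrence 4 (position 6): no conditioning environment matches → elsewhere allophone [l].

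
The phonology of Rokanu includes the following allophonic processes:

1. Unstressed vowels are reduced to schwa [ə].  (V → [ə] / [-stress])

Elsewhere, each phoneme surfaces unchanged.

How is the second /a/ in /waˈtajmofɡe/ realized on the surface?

/a/ (between /t/ and /j/) is in the target of rule 1 but the environment (in an unstressed syllable) is not met → [a].

[a]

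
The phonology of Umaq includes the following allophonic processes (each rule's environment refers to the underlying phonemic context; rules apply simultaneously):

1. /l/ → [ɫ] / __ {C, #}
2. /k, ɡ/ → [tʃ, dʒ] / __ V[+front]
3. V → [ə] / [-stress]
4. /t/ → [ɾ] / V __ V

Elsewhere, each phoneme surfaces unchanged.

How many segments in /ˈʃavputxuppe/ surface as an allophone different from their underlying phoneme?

3

Segments that undergo a rule: /u/ → [ə] (rule 3); /u/ → [ə] (rule 3); /e/ → [ə] (rule 3).
All other segments surface unchanged.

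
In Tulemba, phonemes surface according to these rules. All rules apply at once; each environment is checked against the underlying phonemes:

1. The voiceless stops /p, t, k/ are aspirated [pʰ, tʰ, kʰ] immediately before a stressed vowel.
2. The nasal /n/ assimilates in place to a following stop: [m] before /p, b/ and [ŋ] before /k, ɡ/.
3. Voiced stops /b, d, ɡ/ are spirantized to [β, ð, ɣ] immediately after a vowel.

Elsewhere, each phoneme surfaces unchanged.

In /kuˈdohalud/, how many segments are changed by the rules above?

Segments that undergo a rule: /d/ → [ð] (rule 3); /d/ → [ð] (rule 3).
All other segments surface unchanged.

2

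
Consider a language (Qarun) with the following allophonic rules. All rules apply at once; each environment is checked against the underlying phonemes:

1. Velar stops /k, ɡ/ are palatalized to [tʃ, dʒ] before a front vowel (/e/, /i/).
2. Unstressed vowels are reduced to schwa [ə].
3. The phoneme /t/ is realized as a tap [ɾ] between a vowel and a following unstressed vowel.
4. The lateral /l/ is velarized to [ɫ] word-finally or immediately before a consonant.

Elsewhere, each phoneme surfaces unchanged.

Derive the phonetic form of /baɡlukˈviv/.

[bəɡləkˈviv]

/b/ — not in any rule's target class → [b].
Rule 2 applies to /a/ (between /b/ and /ɡ/: in an unstressed syllable) → [ə].
/ɡ/ (between /a/ and /l/) is in the target of rule 1 but the environment (before a front vowel) is not met → [ɡ].
/l/ — between /ɡ/ and /u/; rule 4 does not apply here → [l].
/u/ meets the environment for rule 2 (in an unstressed syllable) → [ə].
/k/ (between /u/ and /v/) is in the target of rule 1 but the environment (before a front vowel) is not met → [k].
/v/ — not in any rule's target class → [v].
/i/ (between /v/ and /v/): rule 2 targets it, but not in an unstressed syllable → unchanged [i].
/v/ — not in any rule's target class → [v].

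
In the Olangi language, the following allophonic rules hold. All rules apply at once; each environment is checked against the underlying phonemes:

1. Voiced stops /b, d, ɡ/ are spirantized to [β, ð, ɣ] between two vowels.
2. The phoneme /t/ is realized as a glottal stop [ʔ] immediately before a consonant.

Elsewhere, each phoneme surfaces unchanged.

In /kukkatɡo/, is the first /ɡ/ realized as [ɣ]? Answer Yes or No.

/ɡ/ (between /t/ and /o/) fails the environment for rule 1, so it stays [ɡ].
The actual realization is [ɡ], not [ɣ].

No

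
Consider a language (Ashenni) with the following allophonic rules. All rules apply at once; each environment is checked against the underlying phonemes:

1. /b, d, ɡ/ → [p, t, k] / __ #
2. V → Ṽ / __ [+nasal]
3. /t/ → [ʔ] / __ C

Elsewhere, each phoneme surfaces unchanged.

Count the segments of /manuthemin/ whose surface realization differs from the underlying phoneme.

4

Segments that undergo a rule: /a/ → [ã] (rule 2); /t/ → [ʔ] (rule 3); /e/ → [ẽ] (rule 2); /i/ → [ĩ] (rule 2).
All other segments surface unchanged.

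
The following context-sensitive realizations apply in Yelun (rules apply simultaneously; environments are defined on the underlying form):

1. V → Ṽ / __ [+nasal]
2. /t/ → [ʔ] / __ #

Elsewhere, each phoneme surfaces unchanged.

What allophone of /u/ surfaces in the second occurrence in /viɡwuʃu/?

/u/ (word-final) is in the target of rule 1 but the environment (before a nasal consonant) is not met → [u].

[u]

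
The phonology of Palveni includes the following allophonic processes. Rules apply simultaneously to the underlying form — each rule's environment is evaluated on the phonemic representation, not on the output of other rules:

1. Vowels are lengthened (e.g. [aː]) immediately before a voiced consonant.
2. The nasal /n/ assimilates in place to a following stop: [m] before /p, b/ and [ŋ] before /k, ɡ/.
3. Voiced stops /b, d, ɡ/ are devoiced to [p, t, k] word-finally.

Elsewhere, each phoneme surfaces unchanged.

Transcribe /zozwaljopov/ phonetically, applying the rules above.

[zoːzwaːljopoːv]

/z/ — not in any rule's target class → [z].
Rule 1 applies to /o/ (between /z/ and /z/: before a voiced consonant) → [oː].
/z/ (between /o/ and /w/): no rule targets it → [z].
/w/ stays [w].
Rule 1 applies to /a/ (between /w/ and /l/: before a voiced consonant) → [aː].
/l/ — not in any rule's target class → [l].
/j/ (between /l/ and /o/) is unaffected → [j].
/o/ (between /j/ and /p/): rule 1 targets it, but not before a voiced consonant → unchanged [o].
/p/ (between /o/ and /o/): no rule targets it → [p].
/o/ (between /p/ and /v/): before a voiced consonant, so rule 1 applies → [oː].
/v/ (word-final): no rule targets it → [v].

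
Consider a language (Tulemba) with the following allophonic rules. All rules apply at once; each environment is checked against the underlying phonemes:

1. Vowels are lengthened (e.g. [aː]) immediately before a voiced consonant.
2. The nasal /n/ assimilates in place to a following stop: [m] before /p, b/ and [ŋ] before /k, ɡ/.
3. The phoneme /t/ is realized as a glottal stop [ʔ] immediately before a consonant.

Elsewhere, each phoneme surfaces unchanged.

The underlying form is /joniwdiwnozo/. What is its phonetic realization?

/j/ (word-initial): no rule targets it → [j].
/o/ (between /j/ and /n/): before a voiced consonant, so rule 1 applies → [oː].
/n/ (between /o/ and /i/) fails the environment for rule 2, so it stays [n].
/i/ meets the environment for rule 1 (before a voiced consonant) → [iː].
/w/ — not in any rule's target class → [w].
/d/ stays [d].
/i/ (between /d/ and /w/): before a voiced consonant, so rule 1 applies → [iː].
/w/ stays [w].
/n/ (between /w/ and /o/) is in the target of rule 2 but the environment (before a labial or velar stop) is not met → [n].
Rule 1 applies to /o/ (between /n/ and /z/: before a voiced consonant) → [oː].
/z/ (between /o/ and /o/): no rule targets it → [z].
/o/ — word-final; rule 1 does not apply here → [o].

[joːniːwdiːwnoːzo]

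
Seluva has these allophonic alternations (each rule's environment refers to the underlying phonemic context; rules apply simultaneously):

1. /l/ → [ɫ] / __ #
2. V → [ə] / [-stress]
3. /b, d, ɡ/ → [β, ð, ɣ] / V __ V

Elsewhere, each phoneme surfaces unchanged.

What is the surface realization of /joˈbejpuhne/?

[jəˈβejpəhnə]

/j/ (word-initial): no rule targets it → [j].
Rule 2 applies to /o/ (between /j/ and /b/: in an unstressed syllable) → [ə].
/b/ — between /o/ and /e/, between two vowels — surfaces as [β] (rule 3).
/e/ (between /b/ and /j/) is in the target of rule 2 but the environment (in an unstressed syllable) is not met → [e].
/j/ — not in any rule's target class → [j].
/p/ stays [p].
/u/ — between /p/ and /h/, in an unstressed syllable — surfaces as [ə] (rule 2).
/h/ (between /u/ and /n/) is unaffected → [h].
/n/ (between /h/ and /e/) is unaffected → [n].
/e/ (word-final) occurs in an unstressed syllable → [ə] by rule 2.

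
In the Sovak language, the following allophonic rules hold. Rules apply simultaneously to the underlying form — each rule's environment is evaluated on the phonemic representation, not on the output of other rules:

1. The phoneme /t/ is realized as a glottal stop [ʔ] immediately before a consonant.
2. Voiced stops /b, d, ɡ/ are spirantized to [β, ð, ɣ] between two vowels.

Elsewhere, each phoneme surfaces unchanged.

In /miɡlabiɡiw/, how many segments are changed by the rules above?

2

Segments that undergo a rule: /b/ → [β] (rule 2); /ɡ/ → [ɣ] (rule 2).
All other segments surface unchanged.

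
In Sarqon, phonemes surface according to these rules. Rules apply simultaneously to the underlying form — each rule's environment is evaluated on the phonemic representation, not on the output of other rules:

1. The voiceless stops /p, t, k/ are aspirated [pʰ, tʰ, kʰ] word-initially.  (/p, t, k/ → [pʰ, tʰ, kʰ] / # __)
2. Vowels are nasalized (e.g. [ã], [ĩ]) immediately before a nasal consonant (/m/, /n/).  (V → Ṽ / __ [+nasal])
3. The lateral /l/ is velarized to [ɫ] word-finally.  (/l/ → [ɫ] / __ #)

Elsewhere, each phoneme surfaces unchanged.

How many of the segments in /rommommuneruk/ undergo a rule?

Segments that undergo a rule: /o/ → [õ] (rule 2); /o/ → [õ] (rule 2); /u/ → [ũ] (rule 2).
All other segments surface unchanged.

3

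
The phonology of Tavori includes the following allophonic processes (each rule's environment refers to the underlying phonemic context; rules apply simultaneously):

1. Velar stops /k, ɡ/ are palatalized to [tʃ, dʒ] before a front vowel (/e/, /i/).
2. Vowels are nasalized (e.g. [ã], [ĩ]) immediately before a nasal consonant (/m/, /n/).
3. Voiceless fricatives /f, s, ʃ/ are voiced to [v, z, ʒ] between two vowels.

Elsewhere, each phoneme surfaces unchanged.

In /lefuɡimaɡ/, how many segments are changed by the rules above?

Segments that undergo a rule: /f/ → [v] (rule 3); /ɡ/ → [dʒ] (rule 1); /i/ → [ĩ] (rule 2).
All other segments surface unchanged.

3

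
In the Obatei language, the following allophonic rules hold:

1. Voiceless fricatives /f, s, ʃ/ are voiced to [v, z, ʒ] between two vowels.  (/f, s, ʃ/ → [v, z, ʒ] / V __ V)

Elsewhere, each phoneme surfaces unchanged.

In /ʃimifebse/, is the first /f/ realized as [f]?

/f/ meets the environment for rule 1 (between two vowels) → [v].
The actual realization is [v], not [f].

No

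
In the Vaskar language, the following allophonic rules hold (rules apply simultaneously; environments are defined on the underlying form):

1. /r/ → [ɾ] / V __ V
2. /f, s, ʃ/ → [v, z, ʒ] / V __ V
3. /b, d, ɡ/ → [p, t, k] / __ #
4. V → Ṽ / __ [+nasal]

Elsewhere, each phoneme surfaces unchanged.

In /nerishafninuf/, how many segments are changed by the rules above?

2

Segments that undergo a rule: /r/ → [ɾ] (rule 1); /i/ → [ĩ] (rule 4).
All other segments surface unchanged.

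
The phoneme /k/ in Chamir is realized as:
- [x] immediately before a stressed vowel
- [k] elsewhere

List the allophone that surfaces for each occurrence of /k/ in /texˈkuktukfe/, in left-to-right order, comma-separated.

[x], [k], [k]

Occurrence 1 (position 4): immediately before a stressed vowel → [x].
Occurrence 2 (position 6): no conditioning environment matches → elsewhere allophone [k].
Occurrence 3 (position 9): no conditioning environment matches → elsewhere allophone [k].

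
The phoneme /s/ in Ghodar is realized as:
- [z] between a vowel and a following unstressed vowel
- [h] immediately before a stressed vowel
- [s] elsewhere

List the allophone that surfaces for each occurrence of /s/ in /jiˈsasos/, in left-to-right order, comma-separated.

Occurrence 1 (position 3): immediately before a stressed vowel → [h].
Occurrence 2 (position 5): between a vowel and a following unstressed vowel → [z].
Occurrence 3 (position 7): no conditioning environment matches → elsewhere allophone [s].

[h], [z], [s]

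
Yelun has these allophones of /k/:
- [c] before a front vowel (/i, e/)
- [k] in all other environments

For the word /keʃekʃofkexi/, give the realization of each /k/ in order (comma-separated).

[c], [k], [c]

Occurrence 1 (position 1): before a front vowel → [c].
Occurrence 2 (position 5): no conditioning environment matches → elsewhere allophone [k].
Occurrence 3 (position 9): before a front vowel → [c].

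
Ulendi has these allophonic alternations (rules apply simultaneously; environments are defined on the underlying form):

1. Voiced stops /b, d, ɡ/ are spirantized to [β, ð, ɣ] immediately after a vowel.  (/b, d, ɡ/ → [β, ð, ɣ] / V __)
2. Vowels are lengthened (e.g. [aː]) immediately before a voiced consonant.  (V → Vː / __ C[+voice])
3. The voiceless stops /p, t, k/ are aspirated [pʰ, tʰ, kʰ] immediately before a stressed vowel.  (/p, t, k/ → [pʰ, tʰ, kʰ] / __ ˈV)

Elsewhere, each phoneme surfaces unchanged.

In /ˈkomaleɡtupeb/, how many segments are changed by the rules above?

Segments that undergo a rule: /k/ → [kʰ] (rule 3); /o/ → [oː] (rule 2); /a/ → [aː] (rule 2); /e/ → [eː] (rule 2); /ɡ/ → [ɣ] (rule 1); /e/ → [eː] (rule 2); /b/ → [β] (rule 1).
All other segments surface unchanged.

7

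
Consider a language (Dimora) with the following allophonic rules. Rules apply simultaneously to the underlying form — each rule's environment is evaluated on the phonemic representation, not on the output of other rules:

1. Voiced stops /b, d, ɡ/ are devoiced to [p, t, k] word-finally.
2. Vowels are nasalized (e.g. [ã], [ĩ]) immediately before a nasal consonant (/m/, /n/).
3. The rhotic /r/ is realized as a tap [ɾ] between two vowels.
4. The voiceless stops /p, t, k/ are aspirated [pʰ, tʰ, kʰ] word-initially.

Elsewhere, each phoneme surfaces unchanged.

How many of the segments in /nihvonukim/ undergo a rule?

Segments that undergo a rule: /o/ → [õ] (rule 2); /i/ → [ĩ] (rule 2).
All other segments surface unchanged.

2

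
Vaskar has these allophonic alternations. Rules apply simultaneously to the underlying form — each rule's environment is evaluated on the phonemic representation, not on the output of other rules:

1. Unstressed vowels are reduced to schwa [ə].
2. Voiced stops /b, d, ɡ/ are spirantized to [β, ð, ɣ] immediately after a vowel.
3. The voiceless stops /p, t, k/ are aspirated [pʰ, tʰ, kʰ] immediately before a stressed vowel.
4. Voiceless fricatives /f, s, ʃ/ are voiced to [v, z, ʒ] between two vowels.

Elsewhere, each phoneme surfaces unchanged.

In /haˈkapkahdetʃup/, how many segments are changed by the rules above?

5

Segments that undergo a rule: /a/ → [ə] (rule 1); /k/ → [kʰ] (rule 3); /a/ → [ə] (rule 1); /e/ → [ə] (rule 1); /u/ → [ə] (rule 1).
All other segments surface unchanged.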